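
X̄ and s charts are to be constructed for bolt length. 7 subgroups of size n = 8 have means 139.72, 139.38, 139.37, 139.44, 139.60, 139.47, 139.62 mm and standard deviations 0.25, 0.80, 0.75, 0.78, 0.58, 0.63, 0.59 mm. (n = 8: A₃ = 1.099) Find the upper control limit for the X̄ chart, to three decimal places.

X̄̄ = (139.72 + 139.38 + 139.37 + 139.44 + 139.60 + 139.47 + 139.62) / 7 = 139.5143
s̄ = (0.25 + 0.80 + 0.75 + 0.78 + 0.58 + 0.63 + 0.59) / 7 = 0.6257
UCL = X̄̄ + A₃·s̄ = 139.5143 + 1.099 × 0.6257 = 140.2019

140.202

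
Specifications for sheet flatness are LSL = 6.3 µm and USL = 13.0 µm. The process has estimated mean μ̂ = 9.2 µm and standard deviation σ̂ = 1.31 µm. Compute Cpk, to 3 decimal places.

0.738

Cpu = (USL − μ̂) / (3σ̂) = (13.0 − 9.2) / (3 × 1.31) = 0.9669; Cpl = (μ̂ − LSL) / (3σ̂) = (9.2 − 6.3) / (3 × 1.31) = 0.7379; Cpk = min(Cpu, Cpl) = 0.7379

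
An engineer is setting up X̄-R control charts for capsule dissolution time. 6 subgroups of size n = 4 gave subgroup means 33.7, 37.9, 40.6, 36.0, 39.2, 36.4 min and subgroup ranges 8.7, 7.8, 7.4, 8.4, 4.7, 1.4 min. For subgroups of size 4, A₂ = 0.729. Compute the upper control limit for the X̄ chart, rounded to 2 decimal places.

41.97

X̄̄ = (33.7 + 37.9 + 40.6 + 36.0 + 39.2 + 36.4) / 6 = 223.8000 / 6 = 37.3000
R̄ = (8.7 + 7.8 + 7.4 + 8.4 + 4.7 + 1.4) / 6 = 38.4000 / 6 = 6.4000
UCL = X̄̄ + A₂·R̄ = 37.3000 + 0.729 × 6.4000 = 41.9656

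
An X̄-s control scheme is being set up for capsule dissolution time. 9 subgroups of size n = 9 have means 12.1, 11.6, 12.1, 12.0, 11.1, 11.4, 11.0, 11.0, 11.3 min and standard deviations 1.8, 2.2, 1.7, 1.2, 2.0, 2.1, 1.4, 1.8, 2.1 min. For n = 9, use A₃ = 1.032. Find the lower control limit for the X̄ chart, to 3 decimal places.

X̄̄ = (12.1 + 11.6 + 12.1 + 12.0 + 11.1 + 11.4 + 11.0 + 11.0 + 11.3) / 9 = 11.5111
s̄ = (1.8 + 2.2 + 1.7 + 1.2 + 2.0 + 2.1 + 1.4 + 1.8 + 2.1) / 9 = 1.8111
LCL = X̄̄ − A₃·s̄ = 11.5111 − 1.032 × 1.8111 = 9.6420

9.642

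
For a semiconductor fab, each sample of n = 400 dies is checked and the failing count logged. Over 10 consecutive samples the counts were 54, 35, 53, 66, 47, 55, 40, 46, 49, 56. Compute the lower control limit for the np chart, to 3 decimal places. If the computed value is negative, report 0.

30.240

p̄ = Σdᵢ / (k·n) = 501 / (10 × 400) = 0.12525
LCL = np̄ − 3·√(np̄(1−p̄)) = 50.1000 − 3 × 6.6200 = 30.2399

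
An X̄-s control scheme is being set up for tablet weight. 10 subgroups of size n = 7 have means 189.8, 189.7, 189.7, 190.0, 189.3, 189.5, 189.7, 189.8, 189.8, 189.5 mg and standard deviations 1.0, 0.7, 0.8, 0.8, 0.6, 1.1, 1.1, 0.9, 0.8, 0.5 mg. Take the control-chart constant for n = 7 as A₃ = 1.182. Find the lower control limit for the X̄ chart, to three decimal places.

X̄̄ = (189.8 + 189.7 + 189.7 + 190.0 + 189.3 + 189.5 + 189.7 + 189.8 + 189.8 + 189.5) / 10 = 189.6800
s̄ = (1.0 + 0.7 + 0.8 + 0.8 + 0.6 + 1.1 + 1.1 + 0.9 + 0.8 + 0.5) / 10 = 0.8300
LCL = X̄̄ − A₃·s̄ = 189.6800 − 1.182 × 0.8300 = 188.6989

188.699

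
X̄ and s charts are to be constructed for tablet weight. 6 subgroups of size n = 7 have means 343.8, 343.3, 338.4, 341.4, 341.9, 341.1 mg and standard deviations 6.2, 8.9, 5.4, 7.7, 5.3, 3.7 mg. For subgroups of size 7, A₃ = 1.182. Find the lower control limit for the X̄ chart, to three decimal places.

X̄̄ = (343.8 + 343.3 + 338.4 + 341.4 + 341.9 + 341.1) / 6 = 341.6500
s̄ = (6.2 + 8.9 + 5.4 + 7.7 + 5.3 + 3.7) / 6 = 6.2000
LCL = X̄̄ − A₃·s̄ = 341.6500 − 1.182 × 6.2000 = 334.3216

334.322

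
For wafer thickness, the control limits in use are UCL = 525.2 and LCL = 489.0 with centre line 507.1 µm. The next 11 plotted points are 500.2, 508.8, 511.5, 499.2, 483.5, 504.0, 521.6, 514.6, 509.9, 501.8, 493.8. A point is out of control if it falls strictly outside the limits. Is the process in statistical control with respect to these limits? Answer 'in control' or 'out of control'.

Compare each point to [489.0, 525.2]: sample 5 = 483.5 < LCL.

out of control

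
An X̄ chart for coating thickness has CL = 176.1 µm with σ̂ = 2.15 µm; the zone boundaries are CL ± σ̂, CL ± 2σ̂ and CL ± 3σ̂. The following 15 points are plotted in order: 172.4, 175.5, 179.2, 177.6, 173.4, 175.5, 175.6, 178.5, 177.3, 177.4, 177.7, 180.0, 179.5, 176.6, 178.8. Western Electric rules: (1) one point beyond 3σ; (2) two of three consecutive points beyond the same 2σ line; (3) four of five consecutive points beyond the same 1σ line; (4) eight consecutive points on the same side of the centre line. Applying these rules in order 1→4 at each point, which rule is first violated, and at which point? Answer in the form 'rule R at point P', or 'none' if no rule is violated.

Zone of each point (C = within 1σ̂, B = 1σ̂–2σ̂, A = 2σ̂–3σ̂, * = beyond 3σ̂; sign = side of CL): 1:-B, 2:-C, 3:+B, 4:+C, 5:-B, 6:-C, 7:-C, 8:+B, 9:+C, 10:+C, 11:+C, 12:+B, 13:+B, 14:+C, 15:+B
Rule 4 (eight consecutive points on the same side of the centre line) is satisfied at point 15.

rule 4 at point 15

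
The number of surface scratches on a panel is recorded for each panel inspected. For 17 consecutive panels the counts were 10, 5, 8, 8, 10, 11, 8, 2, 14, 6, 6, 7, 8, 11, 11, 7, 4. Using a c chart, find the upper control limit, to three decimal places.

c̄ = (10 + 5 + 8 + 8 + 10 + 11 + 8 + 2 + 14 + 6 + 6 + 7 + 8 + 11 + 11 + 7 + 4) / 17 = 136 / 17 = 8.0000
UCL = c̄ + 3√c̄ = 8.0000 + 3 × √8.0000 = 8.0000 + 3 × 2.8284 = 16.4853

16.485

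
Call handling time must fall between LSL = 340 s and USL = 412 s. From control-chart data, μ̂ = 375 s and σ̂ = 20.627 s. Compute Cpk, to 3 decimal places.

Cpu = (USL − μ̂) / (3σ̂) = (412 − 375) / (3 × 20.627) = 0.5979; Cpl = (μ̂ − LSL) / (3σ̂) = (375 − 340) / (3 × 20.627) = 0.5656; Cpk = min(Cpu, Cpl) = 0.5656

0.566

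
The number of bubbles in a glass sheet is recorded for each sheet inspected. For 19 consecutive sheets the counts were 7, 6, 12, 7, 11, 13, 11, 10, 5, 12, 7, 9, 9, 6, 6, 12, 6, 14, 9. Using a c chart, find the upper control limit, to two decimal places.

18.08

c̄ = (7 + 6 + 12 + 7 + 11 + 13 + 11 + 10 + 5 + 12 + 7 + 9 + 9 + 6 + 6 + 12 + 6 + 14 + 9) / 19 = 172 / 19 = 9.0526
UCL = c̄ + 3√c̄ = 9.0526 + 3 × √9.0526 = 9.0526 + 3 × 3.0088 = 18.0789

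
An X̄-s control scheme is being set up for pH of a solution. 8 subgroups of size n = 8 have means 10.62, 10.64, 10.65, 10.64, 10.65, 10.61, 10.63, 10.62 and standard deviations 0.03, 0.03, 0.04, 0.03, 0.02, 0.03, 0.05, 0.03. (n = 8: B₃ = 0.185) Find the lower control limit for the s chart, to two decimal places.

s̄ = (0.03 + 0.03 + 0.04 + 0.03 + 0.02 + 0.03 + 0.05 + 0.03) / 8 = 0.0325
LCL_s = B₃·s̄ = 0.185 × 0.0325 = 0.0060

0.01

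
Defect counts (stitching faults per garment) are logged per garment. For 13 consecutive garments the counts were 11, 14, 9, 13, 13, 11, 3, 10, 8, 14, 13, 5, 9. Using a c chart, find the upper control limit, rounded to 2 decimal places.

19.83

c̄ = (11 + 14 + 9 + 13 + 13 + 11 + 3 + 10 + 8 + 14 + 13 + 5 + 9) / 13 = 133 / 13 = 10.2308
UCL = c̄ + 3√c̄ = 10.2308 + 3 × √10.2308 = 10.2308 + 3 × 3.1986 = 19.8264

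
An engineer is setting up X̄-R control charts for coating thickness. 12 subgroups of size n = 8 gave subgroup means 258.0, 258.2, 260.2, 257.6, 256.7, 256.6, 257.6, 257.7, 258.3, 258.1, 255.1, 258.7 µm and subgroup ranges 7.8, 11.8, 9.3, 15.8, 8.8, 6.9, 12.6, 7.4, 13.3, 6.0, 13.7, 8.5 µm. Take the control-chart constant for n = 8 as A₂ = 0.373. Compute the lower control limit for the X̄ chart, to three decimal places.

253.944

X̄̄ = (258.0 + 258.2 + 260.2 + 257.6 + 256.7 + 256.6 + 257.6 + 257.7 + 258.3 + 258.1 + 255.1 + 258.7) / 12 = 3092.8000 / 12 = 257.7333
R̄ = (7.8 + 11.8 + 9.3 + 15.8 + 8.8 + 6.9 + 12.6 + 7.4 + 13.3 + 6.0 + 13.7 + 8.5) / 12 = 121.9000 / 12 = 10.1583
LCL = X̄̄ − A₂·R̄ = 257.7333 − 0.373 × 10.1583 = 253.9443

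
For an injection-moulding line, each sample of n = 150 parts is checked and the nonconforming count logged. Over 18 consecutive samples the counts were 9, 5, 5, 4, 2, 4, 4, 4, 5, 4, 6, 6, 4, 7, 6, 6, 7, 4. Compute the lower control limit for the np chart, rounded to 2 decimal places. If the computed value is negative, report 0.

p̄ = Σdᵢ / (k·n) = 92 / (18 × 150) = 0.03407
LCL = np̄ − 3·√(np̄(1−p̄)) = 5.1111 − 3 × 2.2219 = -1.5547 → 0 (negative, so LCL = 0)

0.00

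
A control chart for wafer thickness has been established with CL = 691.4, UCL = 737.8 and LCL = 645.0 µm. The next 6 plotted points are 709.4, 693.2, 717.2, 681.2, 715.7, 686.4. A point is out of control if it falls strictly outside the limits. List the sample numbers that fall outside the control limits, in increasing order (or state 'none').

All 6 points lie within [645.0, 737.8].

none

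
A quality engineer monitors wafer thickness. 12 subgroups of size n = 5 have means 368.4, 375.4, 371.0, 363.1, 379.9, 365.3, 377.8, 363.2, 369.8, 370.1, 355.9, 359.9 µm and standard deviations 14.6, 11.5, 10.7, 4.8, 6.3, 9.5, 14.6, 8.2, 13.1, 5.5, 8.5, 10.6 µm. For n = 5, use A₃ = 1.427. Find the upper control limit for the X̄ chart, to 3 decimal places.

382.337

X̄̄ = (368.4 + 375.4 + 371.0 + 363.1 + 379.9 + 365.3 + 377.8 + 363.2 + 369.8 + 370.1 + 355.9 + 359.9) / 12 = 368.3167
s̄ = (14.6 + 11.5 + 10.7 + 4.8 + 6.3 + 9.5 + 14.6 + 8.2 + 13.1 + 5.5 + 8.5 + 10.6) / 12 = 9.8250
UCL = X̄̄ + A₃·s̄ = 368.3167 + 1.427 × 9.8250 = 382.3369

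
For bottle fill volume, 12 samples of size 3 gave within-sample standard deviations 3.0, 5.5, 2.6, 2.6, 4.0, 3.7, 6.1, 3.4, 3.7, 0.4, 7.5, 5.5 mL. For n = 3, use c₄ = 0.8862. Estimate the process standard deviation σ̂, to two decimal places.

s̄ = (3.0 + 5.5 + 2.6 + 2.6 + 4.0 + 3.7 + 6.1 + 3.4 + 3.7 + 0.4 + 7.5 + 5.5) / 12 = 4.0000
σ̂ = s̄ / c₄ = 4.0000 / 0.8862 = 4.5137

4.51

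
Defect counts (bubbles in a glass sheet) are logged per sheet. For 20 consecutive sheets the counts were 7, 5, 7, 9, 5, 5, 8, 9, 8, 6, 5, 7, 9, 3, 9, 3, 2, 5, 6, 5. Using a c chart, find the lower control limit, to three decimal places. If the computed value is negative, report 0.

c̄ = (7 + 5 + 7 + 9 + 5 + 5 + 8 + 9 + 8 + 6 + 5 + 7 + 9 + 3 + 9 + 3 + 2 + 5 + 6 + 5) / 20 = 123 / 20 = 6.1500
LCL = c̄ − 3√c̄ = 6.1500 − 3 × 2.4799 = -1.2898 → 0 (cannot be negative)

0.000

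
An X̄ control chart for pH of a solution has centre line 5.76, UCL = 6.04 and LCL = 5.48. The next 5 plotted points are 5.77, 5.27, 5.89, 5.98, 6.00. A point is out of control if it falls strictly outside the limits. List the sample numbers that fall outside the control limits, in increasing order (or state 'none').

Compare each point to [5.48, 6.04]: sample 2 = 5.27 < LCL.

2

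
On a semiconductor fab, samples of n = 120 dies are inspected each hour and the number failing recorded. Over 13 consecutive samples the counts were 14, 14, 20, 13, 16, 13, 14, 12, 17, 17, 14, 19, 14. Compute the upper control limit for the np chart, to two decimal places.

p̄ = Σdᵢ / (k·n) = 197 / (13 × 120) = 0.12628
UCL = np̄ + 3·√(np̄(1−p̄)) = 15.1538 + 3 × √(15.1538×0.87372) = 15.1538 + 3 × 3.6387 = 26.0700

26.07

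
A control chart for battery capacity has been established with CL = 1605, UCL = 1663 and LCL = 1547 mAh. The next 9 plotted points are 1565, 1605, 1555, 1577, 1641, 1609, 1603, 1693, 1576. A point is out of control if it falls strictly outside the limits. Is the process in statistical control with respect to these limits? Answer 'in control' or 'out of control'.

Compare each point to [1547, 1663]: sample 8 = 1693 > UCL.

out of control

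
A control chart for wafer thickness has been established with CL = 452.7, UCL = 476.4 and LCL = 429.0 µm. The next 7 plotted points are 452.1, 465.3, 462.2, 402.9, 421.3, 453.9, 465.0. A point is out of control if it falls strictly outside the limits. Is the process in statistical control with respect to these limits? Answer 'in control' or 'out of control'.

out of control

Compare each point to [429.0, 476.4]: sample 4 = 402.9 < LCL; sample 5 = 421.3 < LCL.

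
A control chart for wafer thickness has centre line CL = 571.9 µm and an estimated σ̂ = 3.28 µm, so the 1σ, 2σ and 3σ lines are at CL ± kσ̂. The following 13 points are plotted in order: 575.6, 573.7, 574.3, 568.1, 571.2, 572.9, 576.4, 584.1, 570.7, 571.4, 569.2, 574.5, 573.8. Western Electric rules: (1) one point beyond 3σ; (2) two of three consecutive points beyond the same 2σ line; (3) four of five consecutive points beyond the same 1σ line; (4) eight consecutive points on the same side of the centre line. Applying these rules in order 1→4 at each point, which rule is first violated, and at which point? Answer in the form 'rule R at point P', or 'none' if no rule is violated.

rule 1 at point 8

Zone of each point (C = within 1σ̂, B = 1σ̂–2σ̂, A = 2σ̂–3σ̂, * = beyond 3σ̂; sign = side of CL): 1:+B, 2:+C, 3:+C, 4:-B, 5:-C, 6:+C, 7:+B, 8:+*, 9:-C, 10:-C, 11:-C, 12:+C, 13:+C
Rule 1 (one point beyond the 3σ limits) is satisfied at point 8.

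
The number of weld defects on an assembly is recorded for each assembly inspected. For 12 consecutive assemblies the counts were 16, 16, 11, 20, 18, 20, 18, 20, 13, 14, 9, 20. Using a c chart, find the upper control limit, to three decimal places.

28.343

c̄ = (16 + 16 + 11 + 20 + 18 + 20 + 18 + 20 + 13 + 14 + 9 + 20) / 12 = 195 / 12 = 16.2500
UCL = c̄ + 3√c̄ = 16.2500 + 3 × √16.2500 = 16.2500 + 3 × 4.0311 = 28.3434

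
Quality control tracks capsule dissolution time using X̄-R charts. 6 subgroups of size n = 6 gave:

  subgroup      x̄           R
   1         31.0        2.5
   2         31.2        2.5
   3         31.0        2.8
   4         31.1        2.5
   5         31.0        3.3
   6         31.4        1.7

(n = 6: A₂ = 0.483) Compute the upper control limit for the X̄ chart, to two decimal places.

X̄̄ = (31.0 + 31.2 + 31.0 + 31.1 + 31.0 + 31.4) / 6 = 186.7000 / 6 = 31.1167
R̄ = (2.5 + 2.5 + 2.8 + 2.5 + 3.3 + 1.7) / 6 = 15.3000 / 6 = 2.5500
UCL = X̄̄ + A₂·R̄ = 31.1167 + 0.483 × 2.5500 = 32.3483

32.35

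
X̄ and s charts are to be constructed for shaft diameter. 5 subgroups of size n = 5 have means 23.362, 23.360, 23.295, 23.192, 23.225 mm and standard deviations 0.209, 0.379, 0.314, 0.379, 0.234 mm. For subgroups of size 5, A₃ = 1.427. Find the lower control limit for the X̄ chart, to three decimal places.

X̄̄ = (23.362 + 23.360 + 23.295 + 23.192 + 23.225) / 5 = 23.2868
s̄ = (0.209 + 0.379 + 0.314 + 0.379 + 0.234) / 5 = 0.3030
LCL = X̄̄ − A₃·s̄ = 23.2868 − 1.427 × 0.3030 = 22.8544

22.854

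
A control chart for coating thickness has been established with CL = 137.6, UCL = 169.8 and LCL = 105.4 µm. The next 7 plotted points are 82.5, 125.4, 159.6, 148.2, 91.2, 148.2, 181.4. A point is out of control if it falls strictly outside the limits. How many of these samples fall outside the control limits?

3

Compare each point to [105.4, 169.8]: sample 1 = 82.5 < LCL; sample 5 = 91.2 < LCL; sample 7 = 181.4 > UCL.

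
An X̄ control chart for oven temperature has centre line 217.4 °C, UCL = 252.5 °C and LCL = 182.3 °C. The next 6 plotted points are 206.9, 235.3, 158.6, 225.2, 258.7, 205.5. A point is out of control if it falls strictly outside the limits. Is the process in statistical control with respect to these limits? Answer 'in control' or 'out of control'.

out of control

Compare each point to [182.3, 252.5]: sample 3 = 158.6 < LCL; sample 5 = 258.7 > UCL.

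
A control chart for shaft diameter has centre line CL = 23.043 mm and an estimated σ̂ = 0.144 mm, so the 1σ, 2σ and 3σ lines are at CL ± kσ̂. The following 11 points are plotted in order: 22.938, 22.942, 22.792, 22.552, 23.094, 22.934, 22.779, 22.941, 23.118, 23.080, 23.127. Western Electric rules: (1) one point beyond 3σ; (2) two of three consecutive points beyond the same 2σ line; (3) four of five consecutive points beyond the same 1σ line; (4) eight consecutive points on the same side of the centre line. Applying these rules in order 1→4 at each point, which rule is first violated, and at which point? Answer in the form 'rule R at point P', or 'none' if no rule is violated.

Zone of each point (C = within 1σ̂, B = 1σ̂–2σ̂, A = 2σ̂–3σ̂, * = beyond 3σ̂; sign = side of CL): 1:-C, 2:-C, 3:-B, 4:-*, 5:+C, 6:-C, 7:-B, 8:-C, 9:+C, 10:+C, 11:+C
Rule 1 (one point beyond the 3σ limits) is satisfied at point 4.

rule 1 at point 4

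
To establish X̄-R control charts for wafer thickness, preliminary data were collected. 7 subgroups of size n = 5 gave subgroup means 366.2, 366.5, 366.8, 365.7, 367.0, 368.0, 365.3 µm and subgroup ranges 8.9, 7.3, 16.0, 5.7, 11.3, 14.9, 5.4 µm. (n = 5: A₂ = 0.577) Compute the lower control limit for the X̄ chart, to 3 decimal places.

360.771

X̄̄ = (366.2 + 366.5 + 366.8 + 365.7 + 367.0 + 368.0 + 365.3) / 7 = 2565.5000 / 7 = 366.5000
R̄ = (8.9 + 7.3 + 16.0 + 5.7 + 11.3 + 14.9 + 5.4) / 7 = 69.5000 / 7 = 9.9286
LCL = X̄̄ − A₂·R̄ = 366.5000 − 0.577 × 9.9286 = 360.7712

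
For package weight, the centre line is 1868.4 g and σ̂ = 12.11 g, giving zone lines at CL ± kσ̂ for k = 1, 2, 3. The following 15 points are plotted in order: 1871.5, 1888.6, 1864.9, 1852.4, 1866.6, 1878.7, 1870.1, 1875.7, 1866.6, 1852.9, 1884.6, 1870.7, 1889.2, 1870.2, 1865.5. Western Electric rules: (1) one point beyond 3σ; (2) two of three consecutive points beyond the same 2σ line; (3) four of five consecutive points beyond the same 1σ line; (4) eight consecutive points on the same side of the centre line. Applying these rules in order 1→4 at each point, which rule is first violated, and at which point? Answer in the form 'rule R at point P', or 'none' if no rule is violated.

none

Zone of each point (C = within 1σ̂, B = 1σ̂–2σ̂, A = 2σ̂–3σ̂, * = beyond 3σ̂; sign = side of CL): 1:+C, 2:+B, 3:-C, 4:-B, 5:-C, 6:+C, 7:+C, 8:+C, 9:-C, 10:-B, 11:+B, 12:+C, 13:+B, 14:+C, 15:-C
No rule fires across all 15 points.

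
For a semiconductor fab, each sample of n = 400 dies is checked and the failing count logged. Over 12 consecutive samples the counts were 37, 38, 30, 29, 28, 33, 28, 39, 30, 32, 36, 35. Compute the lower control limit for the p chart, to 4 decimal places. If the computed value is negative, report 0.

p̄ = Σdᵢ / (k·n) = 395 / (12 × 400) = 0.08229
LCL = p̄ − 3·√(p̄(1−p̄)/n) = 0.08229 − 3 × 0.01374 = 0.04107

0.0411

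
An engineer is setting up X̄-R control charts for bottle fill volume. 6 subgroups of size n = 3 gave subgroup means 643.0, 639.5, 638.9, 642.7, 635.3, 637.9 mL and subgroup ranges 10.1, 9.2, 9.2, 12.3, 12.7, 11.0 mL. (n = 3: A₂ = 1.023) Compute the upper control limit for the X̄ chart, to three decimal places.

X̄̄ = (643.0 + 639.5 + 638.9 + 642.7 + 635.3 + 637.9) / 6 = 3837.3000 / 6 = 639.5500
R̄ = (10.1 + 9.2 + 9.2 + 12.3 + 12.7 + 11.0) / 6 = 64.5000 / 6 = 10.7500
UCL = X̄̄ + A₂·R̄ = 639.5500 + 1.023 × 10.7500 = 650.5473

650.547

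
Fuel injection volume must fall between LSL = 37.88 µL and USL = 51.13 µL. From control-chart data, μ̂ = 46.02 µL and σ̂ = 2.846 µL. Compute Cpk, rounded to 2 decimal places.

0.60

Cpu = (USL − μ̂) / (3σ̂) = (51.13 − 46.02) / (3 × 2.846) = 0.5985; Cpl = (μ̂ − LSL) / (3σ̂) = (46.02 − 37.88) / (3 × 2.846) = 0.9534; Cpk = min(Cpu, Cpl) = 0.5985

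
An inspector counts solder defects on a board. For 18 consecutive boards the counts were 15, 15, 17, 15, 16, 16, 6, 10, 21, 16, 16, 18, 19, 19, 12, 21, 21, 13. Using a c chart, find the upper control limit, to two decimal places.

27.85

c̄ = (15 + 15 + 17 + 15 + 16 + 16 + 6 + 10 + 21 + 16 + 16 + 18 + 19 + 19 + 12 + 21 + 21 + 13) / 18 = 286 / 18 = 15.8889
UCL = c̄ + 3√c̄ = 15.8889 + 3 × √15.8889 = 15.8889 + 3 × 3.9861 = 27.8471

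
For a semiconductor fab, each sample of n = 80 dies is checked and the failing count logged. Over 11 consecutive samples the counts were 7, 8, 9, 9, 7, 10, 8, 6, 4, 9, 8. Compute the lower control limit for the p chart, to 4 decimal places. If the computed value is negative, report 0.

0.0000

p̄ = Σdᵢ / (k·n) = 85 / (11 × 80) = 0.09659
LCL = p̄ − 3·√(p̄(1−p̄)/n) = 0.09659 − 3 × 0.03303 = -0.00249 → 0 (negative, so LCL = 0)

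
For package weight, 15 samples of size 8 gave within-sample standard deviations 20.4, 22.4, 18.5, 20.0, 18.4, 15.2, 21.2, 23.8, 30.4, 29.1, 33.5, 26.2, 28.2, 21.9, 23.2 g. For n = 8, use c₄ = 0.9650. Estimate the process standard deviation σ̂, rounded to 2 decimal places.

24.35

s̄ = (20.4 + 22.4 + 18.5 + 20.0 + 18.4 + 15.2 + 21.2 + 23.8 + 30.4 + 29.1 + 33.5 + 26.2 + 28.2 + 21.9 + 23.2) / 15 = 23.4933
σ̂ = s̄ / c₄ = 23.4933 / 0.9650 = 24.3454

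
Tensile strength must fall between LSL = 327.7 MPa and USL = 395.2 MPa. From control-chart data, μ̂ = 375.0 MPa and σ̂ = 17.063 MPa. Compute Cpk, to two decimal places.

Cpu = (USL − μ̂) / (3σ̂) = (395.2 − 375.0) / (3 × 17.063) = 0.3946; Cpl = (μ̂ − LSL) / (3σ̂) = (375.0 − 327.7) / (3 × 17.063) = 0.9240; Cpk = min(Cpu, Cpl) = 0.3946

0.39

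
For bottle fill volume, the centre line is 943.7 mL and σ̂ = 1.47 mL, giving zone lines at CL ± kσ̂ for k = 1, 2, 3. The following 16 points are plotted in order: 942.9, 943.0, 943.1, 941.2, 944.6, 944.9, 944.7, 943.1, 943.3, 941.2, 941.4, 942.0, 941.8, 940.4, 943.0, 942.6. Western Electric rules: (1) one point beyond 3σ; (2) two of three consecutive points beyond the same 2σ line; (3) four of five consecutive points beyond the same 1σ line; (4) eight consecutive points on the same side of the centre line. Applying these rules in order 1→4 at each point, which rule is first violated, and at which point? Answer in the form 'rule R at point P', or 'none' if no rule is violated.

Zone of each point (C = within 1σ̂, B = 1σ̂–2σ̂, A = 2σ̂–3σ̂, * = beyond 3σ̂; sign = side of CL): 1:-C, 2:-C, 3:-C, 4:-B, 5:+C, 6:+C, 7:+C, 8:-C, 9:-C, 10:-B, 11:-B, 12:-B, 13:-B, 14:-A, 15:-C, 16:-C
Rule 3 (four of five consecutive points beyond the same 1σ limit) is satisfied at point 13.

rule 3 at point 13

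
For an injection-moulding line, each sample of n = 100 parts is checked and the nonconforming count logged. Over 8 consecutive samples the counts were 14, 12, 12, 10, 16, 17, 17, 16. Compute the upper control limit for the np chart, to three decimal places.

24.737

p̄ = Σdᵢ / (k·n) = 114 / (8 × 100) = 0.14250
UCL = np̄ + 3·√(np̄(1−p̄)) = 14.2500 + 3 × √(14.2500×0.85750) = 14.2500 + 3 × 3.4956 = 24.7369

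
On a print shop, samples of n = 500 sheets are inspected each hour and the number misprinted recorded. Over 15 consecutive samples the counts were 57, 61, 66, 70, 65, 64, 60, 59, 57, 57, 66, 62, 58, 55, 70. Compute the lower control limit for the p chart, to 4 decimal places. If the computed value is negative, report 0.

0.0794

p̄ = Σdᵢ / (k·n) = 927 / (15 × 500) = 0.12360
LCL = p̄ − 3·√(p̄(1−p̄)/n) = 0.12360 − 3 × 0.01472 = 0.07944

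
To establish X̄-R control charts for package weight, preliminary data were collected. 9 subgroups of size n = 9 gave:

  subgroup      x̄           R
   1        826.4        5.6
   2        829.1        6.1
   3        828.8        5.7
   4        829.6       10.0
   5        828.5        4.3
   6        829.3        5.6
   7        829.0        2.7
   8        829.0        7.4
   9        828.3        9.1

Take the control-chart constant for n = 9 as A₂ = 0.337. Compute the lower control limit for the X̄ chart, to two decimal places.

826.55

X̄̄ = (826.4 + 829.1 + 828.8 + 829.6 + 828.5 + 829.3 + 829.0 + 829.0 + 828.3) / 9 = 7458.0000 / 9 = 828.6667
R̄ = (5.6 + 6.1 + 5.7 + 10.0 + 4.3 + 5.6 + 2.7 + 7.4 + 9.1) / 9 = 56.5000 / 9 = 6.2778
LCL = X̄̄ − A₂·R̄ = 828.6667 − 0.337 × 6.2778 = 826.5511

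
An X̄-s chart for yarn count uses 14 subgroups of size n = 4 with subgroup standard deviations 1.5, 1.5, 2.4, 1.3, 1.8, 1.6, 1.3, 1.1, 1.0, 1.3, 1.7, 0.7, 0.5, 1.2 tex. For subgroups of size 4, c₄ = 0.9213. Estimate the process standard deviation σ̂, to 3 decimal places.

1.465

s̄ = (1.5 + 1.5 + 2.4 + 1.3 + 1.8 + 1.6 + 1.3 + 1.1 + 1.0 + 1.3 + 1.7 + 0.7 + 0.5 + 1.2) / 14 = 1.3500
σ̂ = s̄ / c₄ = 1.3500 / 0.9213 = 1.4653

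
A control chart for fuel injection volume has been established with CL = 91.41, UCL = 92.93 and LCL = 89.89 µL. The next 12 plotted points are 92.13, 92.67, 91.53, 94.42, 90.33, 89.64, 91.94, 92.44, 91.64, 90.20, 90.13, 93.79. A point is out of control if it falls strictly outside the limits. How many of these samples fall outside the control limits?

Compare each point to [89.89, 92.93]: sample 4 = 94.42 > UCL; sample 6 = 89.64 < LCL; sample 12 = 93.79 > UCL.

3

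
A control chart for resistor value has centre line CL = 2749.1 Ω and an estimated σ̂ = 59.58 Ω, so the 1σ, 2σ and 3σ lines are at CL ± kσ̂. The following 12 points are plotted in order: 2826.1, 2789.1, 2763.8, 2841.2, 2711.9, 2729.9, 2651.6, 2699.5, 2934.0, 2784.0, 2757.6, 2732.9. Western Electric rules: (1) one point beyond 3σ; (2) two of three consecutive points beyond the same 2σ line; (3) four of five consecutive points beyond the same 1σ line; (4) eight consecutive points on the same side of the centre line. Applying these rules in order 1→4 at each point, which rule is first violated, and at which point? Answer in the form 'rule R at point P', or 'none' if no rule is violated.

Zone of each point (C = within 1σ̂, B = 1σ̂–2σ̂, A = 2σ̂–3σ̂, * = beyond 3σ̂; sign = side of CL): 1:+B, 2:+C, 3:+C, 4:+B, 5:-C, 6:-C, 7:-B, 8:-C, 9:+*, 10:+C, 11:+C, 12:-C
Rule 1 (one point beyond the 3σ limits) is satisfied at point 9.

rule 1 at point 9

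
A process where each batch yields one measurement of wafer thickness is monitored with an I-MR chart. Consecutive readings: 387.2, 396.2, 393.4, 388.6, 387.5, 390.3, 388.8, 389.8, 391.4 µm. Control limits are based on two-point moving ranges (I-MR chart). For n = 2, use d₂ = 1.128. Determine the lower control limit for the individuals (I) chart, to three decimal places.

X̄ = (387.2 + 396.2 + 393.4 + 388.6 + 387.5 + 390.3 + 388.8 + 389.8 + 391.4) / 9 = 390.3556
Moving ranges: 9.0, 2.8, 4.8, 1.1, 2.8, 1.5, 1.0, 1.6; M̄R̄ = 24.6000 / 8 = 3.0750
LCL = X̄ − 3·M̄R̄/d₂ = 390.3556 − 3 × 3.0750 / 1.128 = 382.1774

382.177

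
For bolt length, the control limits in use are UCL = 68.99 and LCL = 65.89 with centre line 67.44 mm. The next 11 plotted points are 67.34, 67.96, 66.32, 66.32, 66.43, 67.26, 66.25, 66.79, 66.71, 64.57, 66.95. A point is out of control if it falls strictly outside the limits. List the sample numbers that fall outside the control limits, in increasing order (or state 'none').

10

Compare each point to [65.89, 68.99]: sample 10 = 64.57 < LCL.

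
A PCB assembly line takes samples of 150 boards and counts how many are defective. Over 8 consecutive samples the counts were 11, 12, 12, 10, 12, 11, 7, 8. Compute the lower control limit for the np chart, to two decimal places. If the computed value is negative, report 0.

1.05

p̄ = Σdᵢ / (k·n) = 83 / (8 × 150) = 0.06917
LCL = np̄ − 3·√(np̄(1−p̄)) = 10.3750 − 3 × 3.1076 = 1.0521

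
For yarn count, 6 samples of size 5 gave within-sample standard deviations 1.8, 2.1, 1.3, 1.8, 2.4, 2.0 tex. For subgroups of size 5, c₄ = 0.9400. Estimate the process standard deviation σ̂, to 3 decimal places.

2.021

s̄ = (1.8 + 2.1 + 1.3 + 1.8 + 2.4 + 2.0) / 6 = 1.9000
σ̂ = s̄ / c₄ = 1.9000 / 0.9400 = 2.0213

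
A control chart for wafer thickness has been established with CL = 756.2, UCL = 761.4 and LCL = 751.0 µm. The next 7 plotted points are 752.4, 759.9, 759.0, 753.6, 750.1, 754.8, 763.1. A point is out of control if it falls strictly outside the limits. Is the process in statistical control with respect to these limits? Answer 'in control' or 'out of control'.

out of control

Compare each point to [751.0, 761.4]: sample 5 = 750.1 < LCL; sample 7 = 763.1 > UCL.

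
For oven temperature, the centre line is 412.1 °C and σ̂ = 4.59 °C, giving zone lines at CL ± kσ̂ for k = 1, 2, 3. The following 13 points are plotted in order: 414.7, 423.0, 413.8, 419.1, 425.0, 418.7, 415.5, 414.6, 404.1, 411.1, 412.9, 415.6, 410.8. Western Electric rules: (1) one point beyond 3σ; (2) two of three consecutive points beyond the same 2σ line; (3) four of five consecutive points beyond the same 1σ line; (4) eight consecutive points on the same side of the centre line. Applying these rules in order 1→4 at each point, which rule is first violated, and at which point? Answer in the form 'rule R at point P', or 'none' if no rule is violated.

Zone of each point (C = within 1σ̂, B = 1σ̂–2σ̂, A = 2σ̂–3σ̂, * = beyond 3σ̂; sign = side of CL): 1:+C, 2:+A, 3:+C, 4:+B, 5:+A, 6:+B, 7:+C, 8:+C, 9:-B, 10:-C, 11:+C, 12:+C, 13:-C
Rule 3 (four of five consecutive points beyond the same 1σ limit) is satisfied at point 6.

rule 3 at point 6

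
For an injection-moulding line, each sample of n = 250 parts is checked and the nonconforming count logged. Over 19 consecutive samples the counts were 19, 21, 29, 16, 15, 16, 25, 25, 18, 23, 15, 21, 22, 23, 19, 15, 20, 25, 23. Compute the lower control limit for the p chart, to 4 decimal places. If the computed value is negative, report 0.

0.0300

p̄ = Σdᵢ / (k·n) = 390 / (19 × 250) = 0.08211
LCL = p̄ − 3·√(p̄(1−p̄)/n) = 0.08211 − 3 × 0.01736 = 0.03002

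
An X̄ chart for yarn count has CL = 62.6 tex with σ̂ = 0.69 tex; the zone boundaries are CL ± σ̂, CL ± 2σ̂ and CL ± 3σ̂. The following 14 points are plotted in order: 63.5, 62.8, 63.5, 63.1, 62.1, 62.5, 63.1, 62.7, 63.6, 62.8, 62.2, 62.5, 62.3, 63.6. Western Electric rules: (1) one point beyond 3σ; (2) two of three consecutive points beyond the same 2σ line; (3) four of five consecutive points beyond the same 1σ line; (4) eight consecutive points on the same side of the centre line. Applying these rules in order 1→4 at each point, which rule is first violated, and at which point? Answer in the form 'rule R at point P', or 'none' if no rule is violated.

Zone of each point (C = within 1σ̂, B = 1σ̂–2σ̂, A = 2σ̂–3σ̂, * = beyond 3σ̂; sign = side of CL): 1:+B, 2:+C, 3:+B, 4:+C, 5:-C, 6:-C, 7:+C, 8:+C, 9:+B, 10:+C, 11:-C, 12:-C, 13:-C, 14:+B
No rule fires across all 14 points.

none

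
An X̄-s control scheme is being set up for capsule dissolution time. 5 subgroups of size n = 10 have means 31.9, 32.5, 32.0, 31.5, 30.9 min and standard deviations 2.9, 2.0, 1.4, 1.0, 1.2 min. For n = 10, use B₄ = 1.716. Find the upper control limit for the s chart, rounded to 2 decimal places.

s̄ = (2.9 + 2.0 + 1.4 + 1.0 + 1.2) / 5 = 1.7000
UCL_s = B₄·s̄ = 1.716 × 1.7000 = 2.9172

2.92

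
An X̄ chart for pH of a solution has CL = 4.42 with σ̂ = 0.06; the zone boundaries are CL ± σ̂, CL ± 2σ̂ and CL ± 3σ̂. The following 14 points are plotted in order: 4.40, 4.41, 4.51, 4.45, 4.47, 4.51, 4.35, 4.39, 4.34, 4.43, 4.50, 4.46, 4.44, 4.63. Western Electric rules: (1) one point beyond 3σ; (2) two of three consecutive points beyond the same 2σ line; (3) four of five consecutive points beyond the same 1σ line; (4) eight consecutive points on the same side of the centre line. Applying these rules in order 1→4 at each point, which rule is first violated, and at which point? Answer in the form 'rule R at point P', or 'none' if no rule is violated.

Zone of each point (C = within 1σ̂, B = 1σ̂–2σ̂, A = 2σ̂–3σ̂, * = beyond 3σ̂; sign = side of CL): 1:-C, 2:-C, 3:+B, 4:+C, 5:+C, 6:+B, 7:-B, 8:-C, 9:-B, 10:+C, 11:+B, 12:+C, 13:+C, 14:+*
Rule 1 (one point beyond the 3σ limits) is satisfied at point 14.

rule 1 at point 14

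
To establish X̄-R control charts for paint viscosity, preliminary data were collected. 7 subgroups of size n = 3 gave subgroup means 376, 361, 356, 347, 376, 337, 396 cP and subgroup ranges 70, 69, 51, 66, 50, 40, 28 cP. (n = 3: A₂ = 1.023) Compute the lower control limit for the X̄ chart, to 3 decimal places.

X̄̄ = (376 + 361 + 356 + 347 + 376 + 337 + 396) / 7 = 2549.0000 / 7 = 364.1429
R̄ = (70 + 69 + 51 + 66 + 50 + 40 + 28) / 7 = 374.0000 / 7 = 53.4286
LCL = X̄̄ − A₂·R̄ = 364.1429 − 1.023 × 53.4286 = 309.4854

309.485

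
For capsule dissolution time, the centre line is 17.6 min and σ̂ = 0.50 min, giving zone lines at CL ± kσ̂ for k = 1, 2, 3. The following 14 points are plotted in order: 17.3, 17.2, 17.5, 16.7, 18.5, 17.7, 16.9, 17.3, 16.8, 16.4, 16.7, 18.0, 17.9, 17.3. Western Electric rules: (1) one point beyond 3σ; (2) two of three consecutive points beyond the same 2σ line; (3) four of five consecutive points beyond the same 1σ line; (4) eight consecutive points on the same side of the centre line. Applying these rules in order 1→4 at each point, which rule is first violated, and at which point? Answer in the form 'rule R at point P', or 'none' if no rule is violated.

Zone of each point (C = within 1σ̂, B = 1σ̂–2σ̂, A = 2σ̂–3σ̂, * = beyond 3σ̂; sign = side of CL): 1:-C, 2:-C, 3:-C, 4:-B, 5:+B, 6:+C, 7:-B, 8:-C, 9:-B, 10:-A, 11:-B, 12:+C, 13:+C, 14:-C
Rule 3 (four of five consecutive points beyond the same 1σ limit) is satisfied at point 11.

rule 3 at point 11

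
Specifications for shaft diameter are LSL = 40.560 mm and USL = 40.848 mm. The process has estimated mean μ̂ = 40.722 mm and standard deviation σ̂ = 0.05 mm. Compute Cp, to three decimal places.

0.960

Cp = (USL − LSL) / (6σ̂) = (40.848 − 40.560) / (6 × 0.05) = 0.2880 / 0.3000 = 0.9600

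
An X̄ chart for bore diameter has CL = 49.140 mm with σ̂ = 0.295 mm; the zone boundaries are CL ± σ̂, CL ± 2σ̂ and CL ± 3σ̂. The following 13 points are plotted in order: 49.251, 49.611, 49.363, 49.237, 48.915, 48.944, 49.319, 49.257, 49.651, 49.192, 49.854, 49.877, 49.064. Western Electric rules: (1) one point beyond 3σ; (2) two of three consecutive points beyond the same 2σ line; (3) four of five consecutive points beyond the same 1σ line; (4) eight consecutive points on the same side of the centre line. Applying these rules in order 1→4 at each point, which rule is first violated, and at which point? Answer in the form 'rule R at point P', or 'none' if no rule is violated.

rule 2 at point 12

Zone of each point (C = within 1σ̂, B = 1σ̂–2σ̂, A = 2σ̂–3σ̂, * = beyond 3σ̂; sign = side of CL): 1:+C, 2:+B, 3:+C, 4:+C, 5:-C, 6:-C, 7:+C, 8:+C, 9:+B, 10:+C, 11:+A, 12:+A, 13:-C
Rule 2 (two of three consecutive points beyond the same 2σ limit) is satisfied at point 12.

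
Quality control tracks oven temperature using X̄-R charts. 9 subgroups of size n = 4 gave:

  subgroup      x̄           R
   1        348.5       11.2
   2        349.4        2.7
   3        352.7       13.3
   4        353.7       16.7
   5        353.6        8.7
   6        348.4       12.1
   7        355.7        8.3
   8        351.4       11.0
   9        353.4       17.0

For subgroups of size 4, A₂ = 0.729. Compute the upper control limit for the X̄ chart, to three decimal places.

360.048

X̄̄ = (348.5 + 349.4 + 352.7 + 353.7 + 353.6 + 348.4 + 355.7 + 351.4 + 353.4) / 9 = 3166.8000 / 9 = 351.8667
R̄ = (11.2 + 2.7 + 13.3 + 16.7 + 8.7 + 12.1 + 8.3 + 11.0 + 17.0) / 9 = 101.0000 / 9 = 11.2222
UCL = X̄̄ + A₂·R̄ = 351.8667 + 0.729 × 11.2222 = 360.0477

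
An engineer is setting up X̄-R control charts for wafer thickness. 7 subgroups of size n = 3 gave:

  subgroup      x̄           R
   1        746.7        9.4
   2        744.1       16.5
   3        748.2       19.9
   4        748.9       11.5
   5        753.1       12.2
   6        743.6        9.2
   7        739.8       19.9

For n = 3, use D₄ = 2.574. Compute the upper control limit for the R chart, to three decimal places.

36.257

R̄ = (9.4 + 16.5 + 19.9 + 11.5 + 12.2 + 9.2 + 19.9) / 7 = 98.6000 / 7 = 14.0857
UCL_R = D₄·R̄ = 2.574 × 14.0857 = 36.2566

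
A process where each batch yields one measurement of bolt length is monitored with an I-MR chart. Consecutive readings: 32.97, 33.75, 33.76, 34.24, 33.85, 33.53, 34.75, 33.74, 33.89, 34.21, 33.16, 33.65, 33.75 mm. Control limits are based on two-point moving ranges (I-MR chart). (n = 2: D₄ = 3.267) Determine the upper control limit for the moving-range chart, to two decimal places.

Moving ranges: 0.78, 0.01, 0.48, 0.39, 0.32, 1.22, 1.01, 0.15, 0.32, 1.05, 0.49, 0.10; M̄R̄ = 6.3200 / 12 = 0.5267
UCL_MR = D₄·M̄R̄ = 3.267 × 0.5267 = 1.7206

1.72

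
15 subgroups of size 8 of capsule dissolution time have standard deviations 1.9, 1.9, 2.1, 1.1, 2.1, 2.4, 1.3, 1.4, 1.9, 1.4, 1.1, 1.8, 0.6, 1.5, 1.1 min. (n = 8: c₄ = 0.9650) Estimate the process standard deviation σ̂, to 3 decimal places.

1.630

s̄ = (1.9 + 1.9 + 2.1 + 1.1 + 2.1 + 2.4 + 1.3 + 1.4 + 1.9 + 1.4 + 1.1 + 1.8 + 0.6 + 1.5 + 1.1) / 15 = 1.5733
σ̂ = s̄ / c₄ = 1.5733 / 0.9650 = 1.6304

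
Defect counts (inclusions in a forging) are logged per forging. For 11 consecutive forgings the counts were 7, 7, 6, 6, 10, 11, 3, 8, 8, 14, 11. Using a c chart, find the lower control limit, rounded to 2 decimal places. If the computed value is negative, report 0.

c̄ = (7 + 7 + 6 + 6 + 10 + 11 + 3 + 8 + 8 + 14 + 11) / 11 = 91 / 11 = 8.2727
LCL = c̄ − 3√c̄ = 8.2727 − 3 × 2.8762 = -0.3560 → 0 (cannot be negative)

0.00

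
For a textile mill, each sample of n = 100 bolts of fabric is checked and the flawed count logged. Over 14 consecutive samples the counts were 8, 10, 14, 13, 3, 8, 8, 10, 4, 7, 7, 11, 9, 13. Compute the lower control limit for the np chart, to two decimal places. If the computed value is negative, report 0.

p̄ = Σdᵢ / (k·n) = 125 / (14 × 100) = 0.08929
LCL = np̄ − 3·√(np̄(1−p̄)) = 8.9286 − 3 × 2.8516 = 0.3739

0.37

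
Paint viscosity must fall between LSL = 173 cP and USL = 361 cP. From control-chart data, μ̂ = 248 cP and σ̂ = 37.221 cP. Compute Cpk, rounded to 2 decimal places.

0.67

Cpu = (USL − μ̂) / (3σ̂) = (361 − 248) / (3 × 37.221) = 1.0120; Cpl = (μ̂ − LSL) / (3σ̂) = (248 − 173) / (3 × 37.221) = 0.6717; Cpk = min(Cpu, Cpl) = 0.6717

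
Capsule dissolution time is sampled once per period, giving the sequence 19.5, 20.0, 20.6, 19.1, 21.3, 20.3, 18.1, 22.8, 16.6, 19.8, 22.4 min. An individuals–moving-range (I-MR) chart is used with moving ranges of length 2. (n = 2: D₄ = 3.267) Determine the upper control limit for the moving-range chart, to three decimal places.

8.069

Moving ranges: 0.5, 0.6, 1.5, 2.2, 1.0, 2.2, 4.7, 6.2, 3.2, 2.6; M̄R̄ = 24.7000 / 10 = 2.4700
UCL_MR = D₄·M̄R̄ = 3.267 × 2.4700 = 8.0695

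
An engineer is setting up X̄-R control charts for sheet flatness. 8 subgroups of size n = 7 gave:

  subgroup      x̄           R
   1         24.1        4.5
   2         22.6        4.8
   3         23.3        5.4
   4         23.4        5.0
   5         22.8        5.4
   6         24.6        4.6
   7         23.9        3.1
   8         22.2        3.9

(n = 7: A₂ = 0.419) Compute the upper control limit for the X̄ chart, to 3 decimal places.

X̄̄ = (24.1 + 22.6 + 23.3 + 23.4 + 22.8 + 24.6 + 23.9 + 22.2) / 8 = 186.9000 / 8 = 23.3625
R̄ = (4.5 + 4.8 + 5.4 + 5.0 + 5.4 + 4.6 + 3.1 + 3.9) / 8 = 36.7000 / 8 = 4.5875
UCL = X̄̄ + A₂·R̄ = 23.3625 + 0.419 × 4.5875 = 25.2847

25.285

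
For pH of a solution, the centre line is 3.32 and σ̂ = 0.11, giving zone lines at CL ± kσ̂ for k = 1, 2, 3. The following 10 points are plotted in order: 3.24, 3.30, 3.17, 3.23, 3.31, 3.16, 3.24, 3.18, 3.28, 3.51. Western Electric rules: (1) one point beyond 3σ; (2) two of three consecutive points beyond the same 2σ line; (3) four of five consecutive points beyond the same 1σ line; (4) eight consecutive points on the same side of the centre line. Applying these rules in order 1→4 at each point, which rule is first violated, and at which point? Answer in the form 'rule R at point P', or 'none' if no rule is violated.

rule 4 at point 8

Zone of each point (C = within 1σ̂, B = 1σ̂–2σ̂, A = 2σ̂–3σ̂, * = beyond 3σ̂; sign = side of CL): 1:-C, 2:-C, 3:-B, 4:-C, 5:-C, 6:-B, 7:-C, 8:-B, 9:-C, 10:+B
Rule 4 (eight consecutive points on the same side of the centre line) is satisfied at point 8.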